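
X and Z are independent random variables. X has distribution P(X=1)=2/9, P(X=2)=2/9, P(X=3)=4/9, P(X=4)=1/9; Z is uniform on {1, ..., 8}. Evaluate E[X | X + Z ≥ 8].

84/31

P(X + Z ≥ 8) = 31/72.
Summing X·P(x,y) over outcomes with X + Z ≥ 8 gives 7/6.
E[X | X + Z ≥ 8] = (7/6) / (31/72) = 84/31.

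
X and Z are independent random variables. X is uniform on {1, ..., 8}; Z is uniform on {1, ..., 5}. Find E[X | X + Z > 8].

20/3

P(X + Z > 8) = 3/8.
Summing X·P(x,y) over outcomes with X + Z > 8 gives 5/2.
E[X | X + Z > 8] = (5/2) / (3/8) = 20/3.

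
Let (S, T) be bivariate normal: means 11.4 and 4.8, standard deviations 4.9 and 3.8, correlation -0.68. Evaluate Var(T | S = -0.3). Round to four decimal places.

7.7629

The conditional variance in a bivariate normal is σ_T²(1 − ρ²), independent of x.
Var(T | S=-0.3) = (3.8)²·(1 − (-0.68)²) = 14.44·0.5376 = 7.7629.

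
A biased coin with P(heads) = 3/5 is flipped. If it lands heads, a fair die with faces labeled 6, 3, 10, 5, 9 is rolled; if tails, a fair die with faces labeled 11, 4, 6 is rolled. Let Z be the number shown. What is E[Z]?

E[Z | heads] = (6+3+10+5+9)/5 = 33/5.
E[Z | tails] = (11+4+6)/3 = 7.
E[Z] = (3/5)·(33/5) + (2/5)·(7) = 169/25.

169/25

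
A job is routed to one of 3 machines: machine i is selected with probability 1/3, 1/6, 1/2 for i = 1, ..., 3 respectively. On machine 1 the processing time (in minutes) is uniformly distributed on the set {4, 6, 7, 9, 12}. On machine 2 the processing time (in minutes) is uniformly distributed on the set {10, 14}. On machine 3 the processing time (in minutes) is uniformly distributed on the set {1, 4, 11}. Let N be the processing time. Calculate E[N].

E[N | machine 1] = (4+6+7+9+12)/5 = 38/5.
E[N | machine 2] = (10+14)/2 = 12.
E[N | machine 3] = (1+4+11)/3 = 16/3.
By the law of total expectation,
E[N] = (1/3)·(38/5) + (1/6)·(12) + (1/2)·(16/3) = 36/5.

36/5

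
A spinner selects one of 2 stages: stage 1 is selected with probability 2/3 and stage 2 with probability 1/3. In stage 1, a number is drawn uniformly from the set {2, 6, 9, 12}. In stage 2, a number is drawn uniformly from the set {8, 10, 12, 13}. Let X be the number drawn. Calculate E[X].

101/12

E[X | stage 1] = (2+6+9+12)/4 = 29/4.
E[X | stage 2] = (8+10+12+13)/4 = 43/4.
By the law of total expectation,
E[X] = (2/3)·(29/4) + (1/3)·(43/4) = 101/12.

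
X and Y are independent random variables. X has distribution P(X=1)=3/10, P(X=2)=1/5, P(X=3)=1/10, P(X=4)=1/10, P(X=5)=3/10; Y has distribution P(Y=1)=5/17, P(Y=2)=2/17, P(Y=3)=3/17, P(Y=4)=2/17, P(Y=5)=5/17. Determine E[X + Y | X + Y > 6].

524/63

P(X + Y > 6) = 63/170.
Summing (X+Y)·P(x,y) over outcomes with X + Y > 6 gives 262/85.
E[X + Y | X + Y > 6] = (262/85) / (63/170) = 524/63.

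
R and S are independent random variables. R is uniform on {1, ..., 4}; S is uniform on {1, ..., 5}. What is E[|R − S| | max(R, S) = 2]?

2/3

Outcomes with max(R, S) = 2: (1,2), (2,1), (2,2), each with probability 1/20.
E[|R − S| | max(R, S) = 2] = (1 + 1 + 0) / 3 = 2/3.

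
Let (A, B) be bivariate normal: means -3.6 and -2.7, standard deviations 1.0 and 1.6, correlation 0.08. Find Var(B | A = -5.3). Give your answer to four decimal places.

2.5436

The conditional variance in a bivariate normal is σ_B²(1 − ρ²), independent of x.
Var(B | A=-5.3) = (1.6)²·(1 − (0.08)²) = 2.56·0.9936 = 2.5436.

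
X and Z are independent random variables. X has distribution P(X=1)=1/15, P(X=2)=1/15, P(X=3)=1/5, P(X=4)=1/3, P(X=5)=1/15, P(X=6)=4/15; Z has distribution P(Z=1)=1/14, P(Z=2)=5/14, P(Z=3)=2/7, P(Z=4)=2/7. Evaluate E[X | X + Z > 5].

746/163

P(X + Z > 5) = 163/210.
Summing X·P(x,y) over outcomes with X + Z > 5 gives 373/105.
E[X | X + Z > 5] = (373/105) / (163/210) = 746/163.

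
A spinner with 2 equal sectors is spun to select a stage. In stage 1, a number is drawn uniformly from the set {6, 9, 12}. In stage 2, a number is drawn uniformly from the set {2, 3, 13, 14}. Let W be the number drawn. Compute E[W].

E[W | stage 1] = (6+9+12)/3 = 9.
E[W | stage 2] = (2+3+13+14)/4 = 8.
By the law of total expectation,
E[W] = (1/2)·(9) + (1/2)·(8) = 17/2.

17/2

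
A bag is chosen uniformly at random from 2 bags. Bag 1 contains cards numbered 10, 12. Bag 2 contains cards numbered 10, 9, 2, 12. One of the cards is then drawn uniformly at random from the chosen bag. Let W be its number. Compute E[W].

E[W | bag 1] = (10+12)/2 = 11.
E[W | bag 2] = (10+9+2+12)/4 = 33/4.
E[W] = (1/2)·(11) + (1/2)·(33/4) = 77/8.

77/8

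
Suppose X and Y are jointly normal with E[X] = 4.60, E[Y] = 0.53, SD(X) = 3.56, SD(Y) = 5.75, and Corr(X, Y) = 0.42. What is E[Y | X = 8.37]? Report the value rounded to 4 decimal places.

The regression of Y on X has slope ρ·σ_Y/σ_X and passes through (μ_X, μ_Y).
E[Y | X=8.37] = 0.53 + (0.42)·(5.75/3.56)·(8.37 − (4.60)) = 0.53 + (0.67837)·(3.77) = 3.0875.

3.0875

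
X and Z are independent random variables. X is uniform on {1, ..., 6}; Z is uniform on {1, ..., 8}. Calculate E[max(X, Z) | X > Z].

14/3

P(X > Z) = 5/16.
Summing max(X,Z)·P(x,y) over outcomes with X > Z gives 35/24.
E[max(X, Z) | X > Z] = (35/24) / (5/16) = 14/3.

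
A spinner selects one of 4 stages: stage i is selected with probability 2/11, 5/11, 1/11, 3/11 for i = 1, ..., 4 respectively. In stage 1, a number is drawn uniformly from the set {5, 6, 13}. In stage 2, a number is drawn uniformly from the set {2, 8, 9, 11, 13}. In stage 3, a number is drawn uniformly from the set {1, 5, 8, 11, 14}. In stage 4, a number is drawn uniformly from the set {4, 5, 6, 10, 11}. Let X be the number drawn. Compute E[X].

E[X | stage 1] = (5+6+13)/3 = 8.
E[X | stage 2] = (2+8+9+11+13)/5 = 43/5.
E[X | stage 3] = (1+5+8+11+14)/5 = 39/5.
E[X | stage 4] = (4+5+6+10+11)/5 = 36/5.
By the law of total expectation,
E[X] = (2/11)·(8) + (5/11)·(43/5) + (1/11)·(39/5) + (3/11)·(36/5) = 442/55.

442/55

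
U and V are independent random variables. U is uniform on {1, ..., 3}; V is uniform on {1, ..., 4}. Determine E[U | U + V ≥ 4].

20/9

Outcomes with U + V ≥ 4: (1,3), (1,4), (2,2), (2,3), (2,4), (3,1), (3,2), (3,3), (3,4), each with probability 1/12.
E[U | U + V ≥ 4] = (1 + 1 + 2 + 2 + 2 + 3 + 3 + 3 + 3) / 9 = 20/9.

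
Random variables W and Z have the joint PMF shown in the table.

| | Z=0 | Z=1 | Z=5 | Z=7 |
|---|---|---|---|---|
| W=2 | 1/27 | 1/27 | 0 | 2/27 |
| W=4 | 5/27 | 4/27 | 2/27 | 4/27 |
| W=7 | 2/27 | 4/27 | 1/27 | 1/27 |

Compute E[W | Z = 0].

9/2

P(Z = 0) = 8/27.
Summing W·P(W=x,Z=y) over the conditioning event gives 4/3.
E[W | Z = 0] = (4/3) / (8/27) = 9/2.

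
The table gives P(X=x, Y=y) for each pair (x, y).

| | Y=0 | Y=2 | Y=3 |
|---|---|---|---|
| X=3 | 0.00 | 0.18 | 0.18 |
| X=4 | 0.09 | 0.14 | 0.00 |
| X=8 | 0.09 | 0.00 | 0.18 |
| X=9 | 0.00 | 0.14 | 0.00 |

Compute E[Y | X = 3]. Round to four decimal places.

P(X = 3) = 0.36.
Σ Y·P over the event = 2·(0.18) + 3·(0.18) = 0.90.
E[Y | X = 3] = (0.90) / (0.36) = 2.5000.

2.5000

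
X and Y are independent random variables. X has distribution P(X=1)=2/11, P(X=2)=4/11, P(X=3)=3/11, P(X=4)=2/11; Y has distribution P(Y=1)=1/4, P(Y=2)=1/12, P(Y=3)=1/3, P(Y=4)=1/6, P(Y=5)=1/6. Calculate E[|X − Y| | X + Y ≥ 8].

P(X + Y ≥ 8) = 7/66.
Summing |X−Y|·P(x,y) over outcomes with X + Y ≥ 8 gives 4/33.
E[|X − Y| | X + Y ≥ 8] = (4/33) / (7/66) = 8/7.

8/7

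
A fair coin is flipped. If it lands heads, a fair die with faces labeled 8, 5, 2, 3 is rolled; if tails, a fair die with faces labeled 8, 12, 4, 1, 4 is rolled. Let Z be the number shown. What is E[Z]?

E[Z | heads] = (8+5+2+3)/4 = 9/2.
E[Z | tails] = (8+12+4+1+4)/5 = 29/5.
By the law of total expectation,
E[Z] = (1/2)·(9/2) + (1/2)·(29/5) = 103/20.

103/20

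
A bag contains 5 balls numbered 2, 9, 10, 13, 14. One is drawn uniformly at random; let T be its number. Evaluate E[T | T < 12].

P(T < 12) = 3/5.
Σ over the event: 2·1/5 + 9·1/5 + 10·1/5 = 21/5.
E[T | T < 12] = (21/5) / (3/5) = 7.

7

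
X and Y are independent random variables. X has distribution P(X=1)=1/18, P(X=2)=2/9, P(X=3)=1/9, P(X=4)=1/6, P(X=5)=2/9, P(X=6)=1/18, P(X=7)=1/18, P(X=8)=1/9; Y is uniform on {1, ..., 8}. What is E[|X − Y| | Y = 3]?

P(Y = 3) = 1/8.
Summing |X−Y|·P(x,y) over outcomes with Y = 3 gives 17/72.
E[|X − Y| | Y = 3] = (17/72) / (1/8) = 17/9.

17/9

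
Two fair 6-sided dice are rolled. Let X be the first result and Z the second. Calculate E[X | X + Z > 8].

Outcomes with X + Z > 8: (3,6), (4,5), (4,6), (5,4), (5,5), (5,6), (6,3), (6,4), (6,5), (6,6), each with probability 1/36.
E[X | X + Z > 8] = (3 + 4 + 4 + 5 + 5 + 5 + 6 + 6 + 6 + 6) / 10 = 5.

5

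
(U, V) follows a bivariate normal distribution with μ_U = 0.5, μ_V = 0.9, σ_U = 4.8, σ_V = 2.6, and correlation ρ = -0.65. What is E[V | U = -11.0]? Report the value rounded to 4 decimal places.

4.9490

For a bivariate normal, E[V | U=x] = μ_V + ρ·(σ_V/σ_U)·(x − μ_U).
E[V | U=-11.0] = 0.9 + (-0.65)·(2.6/4.8)·(-11.0 − (0.5)) = 0.9 + (-0.352083)·(-11.5) = 4.9490.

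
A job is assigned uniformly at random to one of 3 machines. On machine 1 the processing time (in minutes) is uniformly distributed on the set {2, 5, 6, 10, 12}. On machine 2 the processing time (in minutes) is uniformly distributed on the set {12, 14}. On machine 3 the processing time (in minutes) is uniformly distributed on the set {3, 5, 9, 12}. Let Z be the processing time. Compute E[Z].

E[Z | machine 1] = (2+5+6+10+12)/5 = 7.
E[Z | machine 2] = (12+14)/2 = 13.
E[Z | machine 3] = (3+5+9+12)/4 = 29/4.
E[Z] = (1/3)·(7) + (1/3)·(13) + (1/3)·(29/4) = 109/12.

109/12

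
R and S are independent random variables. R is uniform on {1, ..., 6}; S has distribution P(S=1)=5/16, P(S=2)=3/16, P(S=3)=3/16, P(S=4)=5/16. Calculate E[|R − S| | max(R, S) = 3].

22/17

P(max(R, S) = 3) = 17/96.
Summing |R−S|·P(x,y) over outcomes with max(R, S) = 3 gives 11/48.
E[|R − S| | max(R, S) = 3] = (11/48) / (17/96) = 22/17.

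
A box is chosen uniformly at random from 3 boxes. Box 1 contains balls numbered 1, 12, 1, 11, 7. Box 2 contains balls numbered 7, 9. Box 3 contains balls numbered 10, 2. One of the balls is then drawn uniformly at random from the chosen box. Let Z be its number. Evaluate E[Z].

34/5

E[Z | box 1] = (1+12+1+11+7)/5 = 32/5.
E[Z | box 2] = (7+9)/2 = 8.
E[Z | box 3] = (10+2)/2 = 6.
By the law of total expectation,
E[Z] = (1/3)·(32/5) + (1/3)·(8) + (1/3)·(6) = 34/5.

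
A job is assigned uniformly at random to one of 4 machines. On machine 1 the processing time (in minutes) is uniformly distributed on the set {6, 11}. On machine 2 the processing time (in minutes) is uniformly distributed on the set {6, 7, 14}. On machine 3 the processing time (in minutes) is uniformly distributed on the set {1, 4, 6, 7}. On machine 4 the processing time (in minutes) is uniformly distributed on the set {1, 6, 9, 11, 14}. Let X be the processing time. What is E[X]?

E[X | machine 1] = (6+11)/2 = 17/2.
E[X | machine 2] = (6+7+14)/3 = 9.
E[X | machine 3] = (1+4+6+7)/4 = 9/2.
E[X | machine 4] = (1+6+9+11+14)/5 = 41/5.
E[X] = (1/4)·(17/2) + (1/4)·(9) + (1/4)·(9/2) + (1/4)·(41/5) = 151/20.

151/20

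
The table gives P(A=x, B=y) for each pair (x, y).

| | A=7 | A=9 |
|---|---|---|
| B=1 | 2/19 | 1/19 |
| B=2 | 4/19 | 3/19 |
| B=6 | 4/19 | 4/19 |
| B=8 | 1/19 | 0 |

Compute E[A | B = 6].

P(B = 6) = 8/19.
Σ A·P over the event = 7·(4/19) + 9·(4/19) = 64/19.
E[A | B = 6] = (64/19) / (8/19) = 8.

8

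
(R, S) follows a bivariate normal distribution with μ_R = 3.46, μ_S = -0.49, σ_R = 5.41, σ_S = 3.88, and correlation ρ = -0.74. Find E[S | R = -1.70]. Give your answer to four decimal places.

The regression of S on R has slope ρ·σ_S/σ_R and passes through (μ_R, μ_S).
E[S | R=-1.70] = -0.49 + (-0.74)·(3.88/5.41)·(-1.70 − (3.46)) = -0.49 + (-0.53072)·(-5.16) = 2.2485.

2.2485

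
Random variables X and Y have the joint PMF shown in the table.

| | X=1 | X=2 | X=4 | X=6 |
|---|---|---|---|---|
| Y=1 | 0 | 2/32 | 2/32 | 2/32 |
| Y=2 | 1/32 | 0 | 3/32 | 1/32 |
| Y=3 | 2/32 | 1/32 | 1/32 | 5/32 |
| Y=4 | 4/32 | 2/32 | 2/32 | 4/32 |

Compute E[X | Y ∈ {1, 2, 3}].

81/20

P(Y ∈ {1, 2, 3}) = 5/8.
Summing X·P(X=x,Y=y) over the conditioning event gives 81/32.
E[X | Y ∈ {1, 2, 3}] = (81/32) / (5/8) = 81/20.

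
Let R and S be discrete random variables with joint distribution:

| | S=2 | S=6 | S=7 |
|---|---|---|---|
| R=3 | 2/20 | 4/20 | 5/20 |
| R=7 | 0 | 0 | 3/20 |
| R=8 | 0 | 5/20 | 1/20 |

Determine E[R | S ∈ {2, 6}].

58/11

P(S ∈ {2, 6}) = 11/20.
Σ R·P over the event = 3·(2/20) + 3·(4/20) + 8·(5/20) = 29/10.
E[R | S ∈ {2, 6}] = (29/10) / (11/20) = 58/11.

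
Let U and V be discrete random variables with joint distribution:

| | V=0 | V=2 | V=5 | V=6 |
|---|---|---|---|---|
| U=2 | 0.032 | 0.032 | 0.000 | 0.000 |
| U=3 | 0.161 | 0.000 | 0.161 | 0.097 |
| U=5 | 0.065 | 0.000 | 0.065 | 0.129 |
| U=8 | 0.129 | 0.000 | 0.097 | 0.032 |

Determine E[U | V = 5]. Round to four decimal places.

4.9040

P(V = 5) = 0.323.
Σ U·P over the event = 3·(0.161) + 5·(0.065) + 8·(0.097) = 1.584.
E[U | V = 5] = (1.584) / (0.323) = 4.9040.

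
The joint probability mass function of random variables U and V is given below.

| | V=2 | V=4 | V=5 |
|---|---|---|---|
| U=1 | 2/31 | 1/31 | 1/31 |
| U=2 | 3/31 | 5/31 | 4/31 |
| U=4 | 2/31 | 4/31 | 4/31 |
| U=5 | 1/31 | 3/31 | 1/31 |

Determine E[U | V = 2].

P(V = 2) = 8/31.
Σ U·P over the event = 1·(2/31) + 2·(3/31) + 4·(2/31) + 5·(1/31) = 21/31.
E[U | V = 2] = (21/31) / (8/31) = 21/8.

21/8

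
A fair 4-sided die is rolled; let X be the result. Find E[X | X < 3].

3/2

Given X < 3, X is equally likely to be any of {1, 2}.
E[X | X < 3] = (1 + 2) / 2 = 3/2.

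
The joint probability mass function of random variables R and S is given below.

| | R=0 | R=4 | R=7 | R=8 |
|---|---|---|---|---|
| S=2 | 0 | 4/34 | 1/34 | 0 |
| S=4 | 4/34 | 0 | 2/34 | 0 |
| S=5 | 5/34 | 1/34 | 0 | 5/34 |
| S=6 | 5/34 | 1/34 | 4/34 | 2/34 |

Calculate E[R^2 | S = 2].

P(S = 2) = 5/34.
Σ R^2·P over the event = 16·(4/34) + 49·(1/34) = 113/34.
E[R^2 | S = 2] = (113/34) / (5/34) = 113/5.

113/5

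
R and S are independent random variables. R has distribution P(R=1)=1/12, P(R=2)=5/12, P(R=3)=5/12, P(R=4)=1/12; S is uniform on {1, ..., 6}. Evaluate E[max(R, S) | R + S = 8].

59/11

P(R + S = 8) = 11/72.
Summing max(R,S)·P(x,y) over outcomes with R + S = 8 gives 59/72.
E[max(R, S) | R + S = 8] = (59/72) / (11/72) = 59/11.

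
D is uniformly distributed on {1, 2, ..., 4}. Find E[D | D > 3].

4

Given D > 3, D is equally likely to be any of {4}.
E[D | D > 3] = (4) / 1 = 4.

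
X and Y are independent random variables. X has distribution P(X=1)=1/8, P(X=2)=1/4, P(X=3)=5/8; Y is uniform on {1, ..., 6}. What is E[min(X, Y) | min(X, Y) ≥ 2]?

P(min(X, Y) ≥ 2) = 35/48.
Summing min(X,Y)·P(x,y) over outcomes with min(X, Y) ≥ 2 gives 15/8.
E[min(X, Y) | min(X, Y) ≥ 2] = (15/8) / (35/48) = 18/7.

18/7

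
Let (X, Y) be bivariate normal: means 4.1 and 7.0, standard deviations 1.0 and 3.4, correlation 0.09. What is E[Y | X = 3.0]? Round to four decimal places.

For a bivariate normal, E[Y | X=x] = μ_Y + ρ·(σ_Y/σ_X)·(x − μ_X).
E[Y | X=3.0] = 7.0 + (0.09)·(3.4/1.0)·(3.0 − (4.1)) = 7.0 + (0.306)·(-1.1) = 6.6634.

6.6634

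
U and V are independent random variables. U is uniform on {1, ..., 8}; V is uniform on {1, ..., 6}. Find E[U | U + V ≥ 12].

P(U + V ≥ 12) = 1/8.
Summing U·P(x,y) over outcomes with U + V ≥ 12 gives 11/12.
E[U | U + V ≥ 12] = (11/12) / (1/8) = 22/3.

22/3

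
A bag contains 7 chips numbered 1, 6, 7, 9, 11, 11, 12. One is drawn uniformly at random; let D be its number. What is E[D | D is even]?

P(D is even) = 2/7.
Σ over the event: 6·1/7 + 12·1/7 = 18/7.
E[D | D is even] = (18/7) / (2/7) = 9.

9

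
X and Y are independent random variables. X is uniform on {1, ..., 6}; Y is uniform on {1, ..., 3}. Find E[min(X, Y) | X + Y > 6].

Outcomes with X + Y > 6: (4,3), (5,2), (5,3), (6,1), (6,2), (6,3), each with probability 1/18.
E[min(X, Y) | X + Y > 6] = (3 + 2 + 3 + 1 + 2 + 3) / 6 = 7/3.

7/3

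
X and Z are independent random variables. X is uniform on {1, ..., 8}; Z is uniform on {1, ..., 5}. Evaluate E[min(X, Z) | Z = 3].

21/8

Outcomes with Z = 3: (1,3), (2,3), (3,3), (4,3), (5,3), (6,3), (7,3), (8,3), each with probability 1/40.
E[min(X, Z) | Z = 3] = (1 + 2 + 3 + 3 + 3 + 3 + 3 + 3) / 8 = 21/8.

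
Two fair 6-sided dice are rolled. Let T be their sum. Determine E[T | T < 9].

P(T < 9) = 13/18.
Σ over the event: 2·1/36 + 3·1/18 + 4·1/12 + 5·1/9 + 6·5/36 + 7·1/6 + 8·5/36 = 38/9.
E[T | T < 9] = (38/9) / (13/18) = 76/13.

76/13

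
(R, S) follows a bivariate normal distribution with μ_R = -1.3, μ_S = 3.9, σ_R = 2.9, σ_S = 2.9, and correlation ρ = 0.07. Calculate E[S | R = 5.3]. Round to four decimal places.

4.3620

For a bivariate normal, E[S | R=x] = μ_S + ρ·(σ_S/σ_R)·(x − μ_R).
E[S | R=5.3] = 3.9 + (0.07)·(2.9/2.9)·(5.3 − (-1.3)) = 3.9 + (0.07)·(6.6) = 4.3620.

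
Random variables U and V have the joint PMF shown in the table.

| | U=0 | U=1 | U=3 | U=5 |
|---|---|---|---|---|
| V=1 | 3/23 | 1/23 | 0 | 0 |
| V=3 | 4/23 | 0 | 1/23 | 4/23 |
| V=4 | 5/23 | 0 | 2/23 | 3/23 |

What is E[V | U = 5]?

P(U = 5) = 7/23.
Σ V·P over the event = 3·(4/23) + 4·(3/23) = 24/23.
E[V | U = 5] = (24/23) / (7/23) = 24/7.

24/7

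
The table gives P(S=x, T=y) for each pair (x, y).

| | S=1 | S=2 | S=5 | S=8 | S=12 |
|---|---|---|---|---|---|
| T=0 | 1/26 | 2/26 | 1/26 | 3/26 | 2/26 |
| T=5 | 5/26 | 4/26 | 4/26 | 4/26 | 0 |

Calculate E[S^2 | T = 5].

P(T = 5) = 17/26.
Σ S^2·P over the event = 1·(5/26) + 4·(4/26) + 25·(4/26) + 64·(4/26) = 29/2.
E[S^2 | T = 5] = (29/2) / (17/26) = 377/17.

377/17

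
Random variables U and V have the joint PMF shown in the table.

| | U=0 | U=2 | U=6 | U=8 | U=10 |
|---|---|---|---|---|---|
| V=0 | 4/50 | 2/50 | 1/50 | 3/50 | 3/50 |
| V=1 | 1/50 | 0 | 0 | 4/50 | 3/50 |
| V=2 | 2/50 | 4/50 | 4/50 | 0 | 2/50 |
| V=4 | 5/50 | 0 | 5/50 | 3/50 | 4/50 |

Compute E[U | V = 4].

94/17

P(V = 4) = 17/50.
Σ U·P over the event = 0·(5/50) + 6·(5/50) + 8·(3/50) + 10·(4/50) = 47/25.
E[U | V = 4] = (47/25) / (17/50) = 94/17.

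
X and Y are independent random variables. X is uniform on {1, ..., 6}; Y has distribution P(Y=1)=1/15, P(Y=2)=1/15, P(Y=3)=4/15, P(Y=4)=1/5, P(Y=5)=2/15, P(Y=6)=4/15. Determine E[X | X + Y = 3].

3/2

P(X + Y = 3) = 1/45.
Summing X·P(x,y) over outcomes with X + Y = 3 gives 1/30.
E[X | X + Y = 3] = (1/30) / (1/45) = 3/2.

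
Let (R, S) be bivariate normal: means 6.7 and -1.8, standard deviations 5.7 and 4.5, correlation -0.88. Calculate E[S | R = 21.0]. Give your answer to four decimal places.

-11.7347

The regression of S on R has slope ρ·σ_S/σ_R and passes through (μ_R, μ_S).
E[S | R=21.0] = -1.8 + (-0.88)·(4.5/5.7)·(21.0 − (6.7)) = -1.8 + (-0.694737)·(14.3) = -11.7347.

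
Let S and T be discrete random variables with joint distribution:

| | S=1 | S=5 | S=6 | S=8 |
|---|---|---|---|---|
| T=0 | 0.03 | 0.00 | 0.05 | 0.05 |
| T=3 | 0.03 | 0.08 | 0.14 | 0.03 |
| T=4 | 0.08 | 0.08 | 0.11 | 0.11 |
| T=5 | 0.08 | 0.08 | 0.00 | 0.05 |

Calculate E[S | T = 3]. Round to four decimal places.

5.3929

P(T = 3) = 0.28.
Summing S·P(S=x,T=y) over the conditioning event gives 1.51.
E[S | T = 3] = (1.51) / (0.28) = 5.3929.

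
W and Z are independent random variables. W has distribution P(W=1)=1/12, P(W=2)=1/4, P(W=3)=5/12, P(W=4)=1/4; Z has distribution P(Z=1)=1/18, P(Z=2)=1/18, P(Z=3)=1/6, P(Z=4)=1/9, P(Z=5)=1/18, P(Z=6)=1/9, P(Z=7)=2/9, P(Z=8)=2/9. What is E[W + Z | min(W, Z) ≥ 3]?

P(min(W, Z) ≥ 3) = 16/27.
Summing (W+Z)·P(x,y) over outcomes with min(W, Z) ≥ 3 gives 148/27.
E[W + Z | min(W, Z) ≥ 3] = (148/27) / (16/27) = 37/4.

37/4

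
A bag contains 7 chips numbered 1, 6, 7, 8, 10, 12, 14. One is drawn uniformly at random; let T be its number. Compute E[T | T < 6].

P(T < 6) = 1/7.
Σ over the event: 1·1/7 = 1/7.
E[T | T < 6] = (1/7) / (1/7) = 1.

1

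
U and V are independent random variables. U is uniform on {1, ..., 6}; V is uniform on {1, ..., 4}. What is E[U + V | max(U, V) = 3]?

Outcomes with max(U, V) = 3: (1,3), (2,3), (3,1), (3,2), (3,3), each with probability 1/24.
E[U + V | max(U, V) = 3] = (4 + 5 + 4 + 5 + 6) / 5 = 24/5.

24/5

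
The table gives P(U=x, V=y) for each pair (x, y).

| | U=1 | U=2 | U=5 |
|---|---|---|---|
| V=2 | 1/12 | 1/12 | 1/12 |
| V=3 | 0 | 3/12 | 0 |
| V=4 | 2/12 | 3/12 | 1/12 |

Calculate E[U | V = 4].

13/6

P(V = 4) = 1/2.
Σ U·P over the event = 1·(2/12) + 2·(3/12) + 5·(1/12) = 13/12.
E[U | V = 4] = (13/12) / (1/2) = 13/6.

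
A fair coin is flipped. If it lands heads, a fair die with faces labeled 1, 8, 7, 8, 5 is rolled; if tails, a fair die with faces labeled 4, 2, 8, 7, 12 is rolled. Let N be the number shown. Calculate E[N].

E[N | heads] = (1+8+7+8+5)/5 = 29/5.
E[N | tails] = (4+2+8+7+12)/5 = 33/5.
E[N] = (1/2)·(29/5) + (1/2)·(33/5) = 31/5.

31/5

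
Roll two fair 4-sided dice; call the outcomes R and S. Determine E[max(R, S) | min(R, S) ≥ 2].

31/9

Outcomes with min(R, S) ≥ 2: (2,2), (2,3), (2,4), (3,2), (3,3), (3,4), (4,2), (4,3), (4,4), each with probability 1/16.
E[max(R, S) | min(R, S) ≥ 2] = (2 + 3 + 4 + 3 + 3 + 4 + 4 + 4 + 4) / 9 = 31/9.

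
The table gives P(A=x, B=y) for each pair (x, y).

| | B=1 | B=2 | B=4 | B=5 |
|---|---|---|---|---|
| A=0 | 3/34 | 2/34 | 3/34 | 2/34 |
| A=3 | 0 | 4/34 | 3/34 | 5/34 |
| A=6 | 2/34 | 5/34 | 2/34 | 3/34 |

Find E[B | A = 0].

P(A = 0) = 5/17.
Σ B·P over the event = 1·(3/34) + 2·(2/34) + 4·(3/34) + 5·(2/34) = 29/34.
E[B | A = 0] = (29/34) / (5/17) = 29/10.

29/10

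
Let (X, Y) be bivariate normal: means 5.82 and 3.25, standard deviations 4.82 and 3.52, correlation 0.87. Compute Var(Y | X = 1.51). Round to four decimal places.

3.0121

The conditional variance in a bivariate normal is σ_Y²(1 − ρ²), independent of x.
Var(Y | X=1.51) = (3.52)²·(1 − (0.87)²) = 12.3904·0.2431 = 3.0121.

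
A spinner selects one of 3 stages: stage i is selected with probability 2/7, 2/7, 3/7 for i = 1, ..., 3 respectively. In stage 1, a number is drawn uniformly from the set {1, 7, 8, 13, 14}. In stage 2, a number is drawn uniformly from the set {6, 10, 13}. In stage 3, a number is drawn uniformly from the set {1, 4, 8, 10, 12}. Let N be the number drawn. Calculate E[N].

863/105

E[N | stage 1] = (1+7+8+13+14)/5 = 43/5.
E[N | stage 2] = (6+10+13)/3 = 29/3.
E[N | stage 3] = (1+4+8+10+12)/5 = 7.
E[N] = (2/7)·(43/5) + (2/7)·(29/3) + (3/7)·(7) = 863/105.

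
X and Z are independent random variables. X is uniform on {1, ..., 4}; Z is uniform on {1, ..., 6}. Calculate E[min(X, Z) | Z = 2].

7/4

Outcomes with Z = 2: (1,2), (2,2), (3,2), (4,2), each with probability 1/24.
E[min(X, Z) | Z = 2] = (1 + 2 + 2 + 2) / 4 = 7/4.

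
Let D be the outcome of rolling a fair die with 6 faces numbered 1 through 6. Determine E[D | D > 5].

6

Given D > 5, D is equally likely to be any of {6}.
E[D | D > 5] = (6) / 1 = 6.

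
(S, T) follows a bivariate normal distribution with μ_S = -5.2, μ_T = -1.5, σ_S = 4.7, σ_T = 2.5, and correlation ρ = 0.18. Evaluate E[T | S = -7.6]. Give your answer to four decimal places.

-1.7298

E[T | S=x] = μ_T + ρ(σ_T/σ_S)(x − μ_S) for jointly normal variables.
E[T | S=-7.6] = -1.5 + (0.18)·(2.5/4.7)·(-7.6 − (-5.2)) = -1.5 + (0.095745)·(-2.4) = -1.7298.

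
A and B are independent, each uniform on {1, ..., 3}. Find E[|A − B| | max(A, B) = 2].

Outcomes with max(A, B) = 2: (1,2), (2,1), (2,2), each with probability 1/9.
E[|A − B| | max(A, B) = 2] = (1 + 1 + 0) / 3 = 2/3.

2/3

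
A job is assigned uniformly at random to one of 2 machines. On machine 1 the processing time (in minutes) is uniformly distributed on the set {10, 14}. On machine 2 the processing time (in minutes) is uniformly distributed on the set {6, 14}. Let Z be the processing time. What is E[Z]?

11

E[Z | machine 1] = (10+14)/2 = 12.
E[Z | machine 2] = (6+14)/2 = 10.
E[Z] = (1/2)·(12) + (1/2)·(10) = 11.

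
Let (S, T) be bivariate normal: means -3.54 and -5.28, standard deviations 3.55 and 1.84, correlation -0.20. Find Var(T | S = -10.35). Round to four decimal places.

The conditional variance in a bivariate normal is σ_T²(1 − ρ²), independent of x.
Var(T | S=-10.35) = (1.84)²·(1 − (-0.20)²) = 3.3856·0.96 = 3.2502.

3.2502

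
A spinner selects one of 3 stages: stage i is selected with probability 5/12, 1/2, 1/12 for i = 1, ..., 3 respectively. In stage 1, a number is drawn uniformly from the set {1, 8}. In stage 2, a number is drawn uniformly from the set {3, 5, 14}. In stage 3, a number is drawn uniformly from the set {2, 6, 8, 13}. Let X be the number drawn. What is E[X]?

295/48

E[X | stage 1] = (1+8)/2 = 9/2.
E[X | stage 2] = (3+5+14)/3 = 22/3.
E[X | stage 3] = (2+6+8+13)/4 = 29/4.
By the law of total expectation,
E[X] = (5/12)·(9/2) + (1/2)·(22/3) + (1/12)·(29/4) = 295/48.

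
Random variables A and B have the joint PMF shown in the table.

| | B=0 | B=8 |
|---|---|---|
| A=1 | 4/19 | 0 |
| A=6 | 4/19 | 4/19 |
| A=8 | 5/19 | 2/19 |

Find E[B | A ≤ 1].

0

P(A ≤ 1) = 4/19.
Σ B·P over the event = 0·(4/19) = 0.
E[B | A ≤ 1] = (0) / (4/19) = 0.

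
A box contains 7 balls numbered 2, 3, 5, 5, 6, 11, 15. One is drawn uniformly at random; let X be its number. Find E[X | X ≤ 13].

16/3

P(X ≤ 13) = 6/7.
Σ over the event: 2·1/7 + 3·1/7 + 5·2/7 + 6·1/7 + 11·1/7 = 32/7.
E[X | X ≤ 13] = (32/7) / (6/7) = 16/3.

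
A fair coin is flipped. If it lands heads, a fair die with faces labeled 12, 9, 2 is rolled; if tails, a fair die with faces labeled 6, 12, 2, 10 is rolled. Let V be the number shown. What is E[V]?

91/12

E[V | heads] = (12+9+2)/3 = 23/3.
E[V | tails] = (6+12+2+10)/4 = 15/2.
E[V] = (1/2)·(23/3) + (1/2)·(15/2) = 91/12.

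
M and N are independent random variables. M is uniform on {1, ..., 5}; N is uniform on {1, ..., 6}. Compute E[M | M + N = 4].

2

Outcomes with M + N = 4: (1,3), (2,2), (3,1), each with probability 1/30.
E[M | M + N = 4] = (1 + 2 + 3) / 3 = 2.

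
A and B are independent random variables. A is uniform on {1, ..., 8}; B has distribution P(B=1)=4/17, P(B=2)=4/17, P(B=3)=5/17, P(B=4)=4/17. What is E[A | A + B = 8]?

P(A + B = 8) = 1/8.
Summing A·P(x,y) over outcomes with A + B = 8 gives 93/136.
E[A | A + B = 8] = (93/136) / (1/8) = 93/17.

93/17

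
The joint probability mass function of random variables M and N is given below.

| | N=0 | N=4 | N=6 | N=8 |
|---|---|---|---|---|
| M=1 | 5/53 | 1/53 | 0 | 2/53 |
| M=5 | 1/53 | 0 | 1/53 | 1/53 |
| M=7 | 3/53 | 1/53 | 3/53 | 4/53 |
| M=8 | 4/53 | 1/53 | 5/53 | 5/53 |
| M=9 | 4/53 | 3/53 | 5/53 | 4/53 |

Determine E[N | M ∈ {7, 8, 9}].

101/21

P(M ∈ {7, 8, 9}) = 42/53.
Summing N·P(M=x,N=y) over the conditioning event gives 202/53.
E[N | M ∈ {7, 8, 9}] = (202/53) / (42/53) = 101/21.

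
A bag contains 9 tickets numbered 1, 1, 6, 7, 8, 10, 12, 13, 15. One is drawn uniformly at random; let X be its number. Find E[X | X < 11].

P(X < 11) = 2/3.
Σ over the event: 1·2/9 + 6·1/9 + 7·1/9 + 8·1/9 + 10·1/9 = 11/3.
E[X | X < 11] = (11/3) / (2/3) = 11/2.

11/2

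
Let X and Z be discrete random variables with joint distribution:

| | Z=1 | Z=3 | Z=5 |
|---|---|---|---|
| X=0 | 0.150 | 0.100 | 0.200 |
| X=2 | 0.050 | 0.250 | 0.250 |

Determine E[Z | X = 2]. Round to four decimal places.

P(X = 2) = 0.550.
Σ Z·P over the event = 1·(0.050) + 3·(0.250) + 5·(0.250) = 2.050.
E[Z | X = 2] = (2.050) / (0.550) = 3.7273.

3.7273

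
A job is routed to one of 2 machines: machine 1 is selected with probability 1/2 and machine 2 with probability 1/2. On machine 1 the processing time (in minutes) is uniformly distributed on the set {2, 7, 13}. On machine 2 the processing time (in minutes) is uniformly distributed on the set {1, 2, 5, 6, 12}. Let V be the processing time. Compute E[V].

E[V | machine 1] = (2+7+13)/3 = 22/3.
E[V | machine 2] = (1+2+5+6+12)/5 = 26/5.
E[V] = (1/2)·(22/3) + (1/2)·(26/5) = 94/15.

94/15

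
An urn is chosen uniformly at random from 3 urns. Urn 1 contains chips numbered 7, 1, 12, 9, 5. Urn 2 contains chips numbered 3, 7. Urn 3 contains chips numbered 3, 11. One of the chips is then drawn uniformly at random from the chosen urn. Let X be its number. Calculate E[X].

E[X | urn 1] = (7+1+12+9+5)/5 = 34/5.
E[X | urn 2] = (3+7)/2 = 5.
E[X | urn 3] = (3+11)/2 = 7.
E[X] = (1/3)·(34/5) + (1/3)·(5) + (1/3)·(7) = 94/15.

94/15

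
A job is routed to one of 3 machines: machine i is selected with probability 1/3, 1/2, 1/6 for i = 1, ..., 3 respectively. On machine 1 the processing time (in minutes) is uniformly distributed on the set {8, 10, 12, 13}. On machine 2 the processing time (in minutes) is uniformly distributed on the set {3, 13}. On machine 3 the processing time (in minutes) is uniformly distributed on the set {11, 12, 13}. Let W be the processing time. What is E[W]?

E[W | machine 1] = (8+10+12+13)/4 = 43/4.
E[W | machine 2] = (3+13)/2 = 8.
E[W | machine 3] = (11+12+13)/3 = 12.
E[W] = (1/3)·(43/4) + (1/2)·(8) + (1/6)·(12) = 115/12.

115/12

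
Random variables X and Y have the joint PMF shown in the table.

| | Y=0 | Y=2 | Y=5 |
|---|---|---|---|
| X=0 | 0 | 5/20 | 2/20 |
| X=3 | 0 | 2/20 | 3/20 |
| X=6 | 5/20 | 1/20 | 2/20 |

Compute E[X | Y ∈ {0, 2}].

42/13

P(Y ∈ {0, 2}) = 13/20.
Σ X·P over the event = 0·(5/20) + 3·(2/20) + 6·(5/20) + 6·(1/20) = 21/10.
E[X | Y ∈ {0, 2}] = (21/10) / (13/20) = 42/13.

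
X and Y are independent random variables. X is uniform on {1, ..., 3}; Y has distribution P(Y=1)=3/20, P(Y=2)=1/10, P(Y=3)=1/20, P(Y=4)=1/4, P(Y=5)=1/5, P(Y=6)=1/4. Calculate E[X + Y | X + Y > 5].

P(X + Y > 5) = 19/30.
Summing (X+Y)·P(x,y) over outcomes with X + Y > 5 gives 55/12.
E[X + Y | X + Y > 5] = (55/12) / (19/30) = 275/38.

275/38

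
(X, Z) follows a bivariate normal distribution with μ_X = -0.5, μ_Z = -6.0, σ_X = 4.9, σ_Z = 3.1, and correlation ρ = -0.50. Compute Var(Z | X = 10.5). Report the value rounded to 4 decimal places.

Var(Z | X=x) = (1 − ρ²)·σ_Z².
Var(Z | X=10.5) = (3.1)²·(1 − (-0.50)²) = 9.61·0.75 = 7.2075.

7.2075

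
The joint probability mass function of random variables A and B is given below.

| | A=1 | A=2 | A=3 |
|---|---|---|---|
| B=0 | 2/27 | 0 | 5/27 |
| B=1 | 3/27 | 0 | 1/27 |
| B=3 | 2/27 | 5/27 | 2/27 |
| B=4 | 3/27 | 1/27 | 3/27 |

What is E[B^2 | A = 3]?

67/11

P(A = 3) = 11/27.
Σ B^2·P over the event = 0·(5/27) + 1·(1/27) + 9·(2/27) + 16·(3/27) = 67/27.
E[B^2 | A = 3] = (67/27) / (11/27) = 67/11.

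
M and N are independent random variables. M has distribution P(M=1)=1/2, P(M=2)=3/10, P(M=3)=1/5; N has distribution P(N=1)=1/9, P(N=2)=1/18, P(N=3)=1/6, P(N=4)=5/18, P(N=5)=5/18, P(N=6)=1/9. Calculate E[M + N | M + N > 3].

953/159

P(M + N > 3) = 53/60.
Summing (M+N)·P(x,y) over outcomes with M + N > 3 gives 953/180.
E[M + N | M + N > 3] = (953/180) / (53/60) = 953/159.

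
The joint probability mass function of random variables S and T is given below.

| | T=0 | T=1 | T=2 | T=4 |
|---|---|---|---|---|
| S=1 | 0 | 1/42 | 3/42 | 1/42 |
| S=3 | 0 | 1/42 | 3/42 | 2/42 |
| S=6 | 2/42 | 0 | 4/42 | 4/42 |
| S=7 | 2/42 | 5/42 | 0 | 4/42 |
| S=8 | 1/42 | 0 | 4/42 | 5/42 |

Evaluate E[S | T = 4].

P(T = 4) = 8/21.
Σ S·P over the event = 1·(1/42) + 3·(2/42) + 6·(4/42) + 7·(4/42) + 8·(5/42) = 33/14.
E[S | T = 4] = (33/14) / (8/21) = 99/16.

99/16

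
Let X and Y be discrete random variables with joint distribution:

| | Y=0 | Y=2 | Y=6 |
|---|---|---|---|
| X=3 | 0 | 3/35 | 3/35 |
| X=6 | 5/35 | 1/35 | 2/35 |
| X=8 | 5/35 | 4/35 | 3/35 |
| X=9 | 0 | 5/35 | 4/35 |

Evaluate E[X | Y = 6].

27/4

P(Y = 6) = 12/35.
Summing X·P(X=x,Y=y) over the conditioning event gives 81/35.
E[X | Y = 6] = (81/35) / (12/35) = 27/4.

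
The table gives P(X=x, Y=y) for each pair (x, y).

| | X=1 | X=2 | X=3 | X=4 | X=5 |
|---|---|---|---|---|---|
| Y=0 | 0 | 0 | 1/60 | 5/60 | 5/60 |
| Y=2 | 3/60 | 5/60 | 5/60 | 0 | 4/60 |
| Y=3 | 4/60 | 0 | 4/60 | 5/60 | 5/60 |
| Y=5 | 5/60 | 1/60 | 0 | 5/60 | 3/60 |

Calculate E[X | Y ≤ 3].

P(Y ≤ 3) = 23/30.
Summing X·P(X=x,Y=y) over the conditioning event gives 157/60.
E[X | Y ≤ 3] = (157/60) / (23/30) = 157/46.

157/46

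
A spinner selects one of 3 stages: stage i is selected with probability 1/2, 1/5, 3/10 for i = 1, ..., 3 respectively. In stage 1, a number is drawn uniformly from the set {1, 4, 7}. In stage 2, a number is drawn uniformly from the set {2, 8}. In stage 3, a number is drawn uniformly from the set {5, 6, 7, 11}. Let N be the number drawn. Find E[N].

E[N | stage 1] = (1+4+7)/3 = 4.
E[N | stage 2] = (2+8)/2 = 5.
E[N | stage 3] = (5+6+7+11)/4 = 29/4.
E[N] = (1/2)·(4) + (1/5)·(5) + (3/10)·(29/4) = 207/40.

207/40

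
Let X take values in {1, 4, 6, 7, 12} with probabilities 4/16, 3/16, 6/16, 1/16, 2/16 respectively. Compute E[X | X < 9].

59/14

P(X < 9) = 7/8.
Σ over the event: 1·1/4 + 4·3/16 + 6·3/8 + 7·1/16 = 59/16.
E[X | X < 9] = (59/16) / (7/8) = 59/14.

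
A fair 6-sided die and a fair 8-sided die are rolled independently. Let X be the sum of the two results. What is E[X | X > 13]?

14

P(X > 13) = 1/48.
Σ over the event: 14·1/48 = 7/24.
E[X | X > 13] = (7/24) / (1/48) = 14.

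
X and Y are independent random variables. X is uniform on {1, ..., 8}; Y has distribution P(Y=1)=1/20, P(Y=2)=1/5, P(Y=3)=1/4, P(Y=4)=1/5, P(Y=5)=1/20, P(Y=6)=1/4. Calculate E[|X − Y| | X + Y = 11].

P(X + Y = 11) = 3/32.
Summing |X−Y|·P(x,y) over outcomes with X + Y = 11 gives 43/160.
E[|X − Y| | X + Y = 11] = (43/160) / (3/32) = 43/15.

43/15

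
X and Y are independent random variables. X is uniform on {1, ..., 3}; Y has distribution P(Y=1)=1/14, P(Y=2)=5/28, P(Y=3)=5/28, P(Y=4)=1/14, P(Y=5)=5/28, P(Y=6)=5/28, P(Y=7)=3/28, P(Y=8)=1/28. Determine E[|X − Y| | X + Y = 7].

7/2

P(X + Y = 7) = 1/7.
Summing |X−Y|·P(x,y) over outcomes with X + Y = 7 gives 1/2.
E[|X − Y| | X + Y = 7] = (1/2) / (1/7) = 7/2.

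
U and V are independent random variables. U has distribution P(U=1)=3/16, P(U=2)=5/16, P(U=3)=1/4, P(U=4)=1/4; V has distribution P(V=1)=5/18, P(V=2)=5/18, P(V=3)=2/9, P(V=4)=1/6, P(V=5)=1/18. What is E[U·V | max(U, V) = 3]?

60/11

P(max(U, V) = 3) = 11/36.
Summing UV·P(x,y) over outcomes with max(U, V) = 3 gives 5/3.
E[U·V | max(U, V) = 3] = (5/3) / (11/36) = 60/11.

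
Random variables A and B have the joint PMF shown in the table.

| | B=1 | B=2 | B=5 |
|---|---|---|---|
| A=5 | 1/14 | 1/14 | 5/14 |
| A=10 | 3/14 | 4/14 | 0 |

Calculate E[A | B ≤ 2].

P(B ≤ 2) = 9/14.
Σ A·P over the event = 5·(1/14) + 5·(1/14) + 10·(3/14) + 10·(4/14) = 40/7.
E[A | B ≤ 2] = (40/7) / (9/14) = 80/9.

80/9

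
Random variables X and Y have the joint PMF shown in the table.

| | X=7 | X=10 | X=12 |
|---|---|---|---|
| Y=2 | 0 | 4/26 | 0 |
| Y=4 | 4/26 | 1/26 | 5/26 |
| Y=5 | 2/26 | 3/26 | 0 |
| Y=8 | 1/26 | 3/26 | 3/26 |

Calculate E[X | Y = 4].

49/5

P(Y = 4) = 5/13.
Σ X·P over the event = 7·(4/26) + 10·(1/26) + 12·(5/26) = 49/13.
E[X | Y = 4] = (49/13) / (5/13) = 49/5.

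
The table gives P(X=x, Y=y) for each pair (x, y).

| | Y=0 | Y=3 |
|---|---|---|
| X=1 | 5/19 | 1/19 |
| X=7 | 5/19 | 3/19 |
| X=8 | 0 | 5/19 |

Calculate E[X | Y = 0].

P(Y = 0) = 10/19.
Σ X·P over the event = 1·(5/19) + 7·(5/19) = 40/19.
E[X | Y = 0] = (40/19) / (10/19) = 4.

4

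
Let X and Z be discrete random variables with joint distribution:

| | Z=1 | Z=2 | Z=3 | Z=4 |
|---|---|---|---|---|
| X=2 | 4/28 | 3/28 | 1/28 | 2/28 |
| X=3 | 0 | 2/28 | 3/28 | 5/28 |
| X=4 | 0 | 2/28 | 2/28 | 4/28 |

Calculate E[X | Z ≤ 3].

P(Z ≤ 3) = 17/28.
Summing X·P(X=x,Z=y) over the conditioning event gives 47/28.
E[X | Z ≤ 3] = (47/28) / (17/28) = 47/17.

47/17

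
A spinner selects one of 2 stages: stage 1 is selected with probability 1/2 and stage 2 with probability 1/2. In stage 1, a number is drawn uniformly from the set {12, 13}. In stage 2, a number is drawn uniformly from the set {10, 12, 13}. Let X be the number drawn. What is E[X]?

E[X | stage 1] = (12+13)/2 = 25/2.
E[X | stage 2] = (10+12+13)/3 = 35/3.
E[X] = (1/2)·(25/2) + (1/2)·(35/3) = 145/12.

145/12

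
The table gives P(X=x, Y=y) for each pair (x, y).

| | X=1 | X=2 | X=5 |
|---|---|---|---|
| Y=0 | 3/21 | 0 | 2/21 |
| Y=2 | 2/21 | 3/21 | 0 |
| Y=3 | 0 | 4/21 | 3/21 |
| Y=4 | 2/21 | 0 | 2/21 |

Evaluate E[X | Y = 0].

P(Y = 0) = 5/21.
Σ X·P over the event = 1·(3/21) + 5·(2/21) = 13/21.
E[X | Y = 0] = (13/21) / (5/21) = 13/5.

13/5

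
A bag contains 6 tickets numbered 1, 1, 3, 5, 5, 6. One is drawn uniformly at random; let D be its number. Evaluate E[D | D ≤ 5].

P(D ≤ 5) = 5/6.
Σ over the event: 1·1/3 + 3·1/6 + 5·1/3 = 5/2.
E[D | D ≤ 5] = (5/2) / (5/6) = 3.

3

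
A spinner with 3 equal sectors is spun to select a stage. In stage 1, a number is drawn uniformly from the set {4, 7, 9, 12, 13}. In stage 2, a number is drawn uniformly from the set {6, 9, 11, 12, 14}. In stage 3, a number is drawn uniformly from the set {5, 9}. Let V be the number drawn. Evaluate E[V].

E[V | stage 1] = (4+7+9+12+13)/5 = 9.
E[V | stage 2] = (6+9+11+12+14)/5 = 52/5.
E[V | stage 3] = (5+9)/2 = 7.
E[V] = (1/3)·(9) + (1/3)·(52/5) + (1/3)·(7) = 44/5.

44/5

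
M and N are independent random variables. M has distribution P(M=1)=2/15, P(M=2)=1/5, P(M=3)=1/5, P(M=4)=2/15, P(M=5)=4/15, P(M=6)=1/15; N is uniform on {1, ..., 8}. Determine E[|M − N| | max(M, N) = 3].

8/7

P(max(M, N) = 3) = 7/60.
Summing |M−N|·P(x,y) over outcomes with max(M, N) = 3 gives 2/15.
E[|M − N| | max(M, N) = 3] = (2/15) / (7/60) = 8/7.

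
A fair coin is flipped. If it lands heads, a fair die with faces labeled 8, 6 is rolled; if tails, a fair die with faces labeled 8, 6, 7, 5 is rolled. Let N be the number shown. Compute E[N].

27/4

E[N | heads] = (8+6)/2 = 7.
E[N | tails] = (8+6+7+5)/4 = 13/2.
By the law of total expectation,
E[N] = (1/2)·(7) + (1/2)·(13/2) = 27/4.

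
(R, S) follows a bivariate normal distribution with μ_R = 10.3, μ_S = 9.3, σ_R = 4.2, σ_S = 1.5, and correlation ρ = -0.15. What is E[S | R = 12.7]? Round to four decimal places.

9.1714

The regression of S on R has slope ρ·σ_S/σ_R and passes through (μ_R, μ_S).
E[S | R=12.7] = 9.3 + (-0.15)·(1.5/4.2)·(12.7 − (10.3)) = 9.3 + (-0.053571)·(2.4) = 9.1714.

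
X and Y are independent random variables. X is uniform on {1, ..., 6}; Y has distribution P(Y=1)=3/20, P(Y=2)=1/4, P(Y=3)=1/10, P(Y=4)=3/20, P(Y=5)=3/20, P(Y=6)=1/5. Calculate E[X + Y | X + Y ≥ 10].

P(X + Y ≥ 10) = 7/40.
Summing (X+Y)·P(x,y) over outcomes with X + Y ≥ 10 gives 15/8.
E[X + Y | X + Y ≥ 10] = (15/8) / (7/40) = 75/7.

75/7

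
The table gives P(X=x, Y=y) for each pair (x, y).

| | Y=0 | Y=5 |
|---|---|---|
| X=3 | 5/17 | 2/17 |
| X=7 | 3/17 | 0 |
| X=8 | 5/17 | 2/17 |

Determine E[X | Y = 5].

11/2

P(Y = 5) = 4/17.
Summing X·P(X=x,Y=y) over the conditioning event gives 22/17.
E[X | Y = 5] = (22/17) / (4/17) = 11/2.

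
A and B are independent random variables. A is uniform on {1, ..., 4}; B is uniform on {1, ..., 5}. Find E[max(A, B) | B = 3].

13/4

Outcomes with B = 3: (1,3), (2,3), (3,3), (4,3), each with probability 1/20.
E[max(A, B) | B = 3] = (3 + 3 + 3 + 4) / 4 = 13/4.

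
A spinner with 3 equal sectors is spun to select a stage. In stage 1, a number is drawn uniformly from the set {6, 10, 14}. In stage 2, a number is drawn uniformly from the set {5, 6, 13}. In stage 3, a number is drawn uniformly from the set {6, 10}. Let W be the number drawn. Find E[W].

26/3

E[W | stage 1] = (6+10+14)/3 = 10.
E[W | stage 2] = (5+6+13)/3 = 8.
E[W | stage 3] = (6+10)/2 = 8.
By the law of total expectation,
E[W] = (1/3)·(10) + (1/3)·(8) + (1/3)·(8) = 26/3.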